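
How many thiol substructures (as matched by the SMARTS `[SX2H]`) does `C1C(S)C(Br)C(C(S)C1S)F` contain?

3

[SX2H] is the SMARTS for a thiol: an aliphatic sulfur with two connections, one being H.
The molecule carries 3 separate instances of a thiol (-SH) meeting every constraint; each maps to a distinct set of atoms, giving 3 matches.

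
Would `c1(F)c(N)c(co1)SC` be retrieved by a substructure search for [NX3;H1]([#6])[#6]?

No

The pattern [NX3;H1]([#6])[#6] describes a trivalent nitrogen with one H, bonded to two carbons — a secondary amine.
The closest candidate here is a primary amino group (-NH2), but the nitrogen has H2 and only one carbon neighbour. No other fragment satisfies the full query, so there is no match.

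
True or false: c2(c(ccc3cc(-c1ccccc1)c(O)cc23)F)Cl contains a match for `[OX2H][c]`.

True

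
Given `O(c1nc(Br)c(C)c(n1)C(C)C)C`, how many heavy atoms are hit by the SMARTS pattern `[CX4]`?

5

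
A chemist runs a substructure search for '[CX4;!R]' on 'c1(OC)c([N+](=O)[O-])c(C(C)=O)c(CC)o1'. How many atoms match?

4

The query [CX4;!R] means: aliphatic carbon with four total connections, not in a ring.
Check the 15 heavy atoms by environment: 1× o (aromatic, X2, in 5-ring) → no; 4× c (aromatic, X3, in 5-ring) → no; 4× C (X4, acyclic) → match; 1× O (X2, acyclic) → no; 1× C (X3, acyclic) → no; 2× O (X1, acyclic) → no; 1× N (charge +1, X3, acyclic) → no; 1× O (charge -1, X1, acyclic) → no.
That gives 4 matching atoms.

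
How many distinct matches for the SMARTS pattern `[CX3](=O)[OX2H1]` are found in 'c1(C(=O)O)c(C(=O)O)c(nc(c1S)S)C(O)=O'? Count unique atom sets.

3

[CX3](=O)[OX2H1] is the SMARTS for a carboxylic acid: an sp2 carbon double-bonded to O and single-bonded to an -OH oxygen.
The molecule carries 3 separate instances of a carboxylic acid group (-C(=O)OH) meeting every constraint; each maps to a distinct set of atoms, giving 3 matches.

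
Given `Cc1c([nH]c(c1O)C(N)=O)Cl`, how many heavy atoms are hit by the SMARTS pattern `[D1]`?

Check the 11 heavy atoms by environment: 1× n (aromatic, D2) → no; 4× c (aromatic, D3) → no; 1× C (D3) → no; 2× O (D1) → match; 1× N (D1) → match; 1× Cl (D1) → match; 1× C (D1) → match.
Summing the matching environments: 2 + 1 + 1 + 1 = 5 matching atoms.

5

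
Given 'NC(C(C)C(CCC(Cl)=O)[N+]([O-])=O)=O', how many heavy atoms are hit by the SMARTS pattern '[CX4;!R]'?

5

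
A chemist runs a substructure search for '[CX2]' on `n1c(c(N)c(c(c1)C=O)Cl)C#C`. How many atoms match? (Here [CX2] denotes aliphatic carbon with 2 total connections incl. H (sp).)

The query [CX2] means: C with X2: aliphatic carbon with exactly 2 total connections.
Check the 12 heavy atoms by environment: 1× n (aromatic, X2) → no; 5× c (aromatic, X3) → no; 1× C (X3) → no; 1× O (X1) → no; 1× Cl (X1) → no; 1× N (X3) → no; 2× C (X2) → match.
That gives 2 matching atoms.

2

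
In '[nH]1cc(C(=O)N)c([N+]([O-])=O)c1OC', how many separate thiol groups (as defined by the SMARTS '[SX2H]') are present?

[SX2H] is the SMARTS for a thiol: an aliphatic sulfur with two connections, one being H.
No fragment in the molecule satisfies every constraint, giving 0 matches.

0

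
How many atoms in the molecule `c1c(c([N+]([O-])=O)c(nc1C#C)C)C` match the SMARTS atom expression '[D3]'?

5

The query [D3] means: atom with exactly three heavy-atom neighbours.
Check the 13 heavy atoms by environment: 1× n (aromatic, D2) → no; 4× c (aromatic, D3) → match; 1× c (aromatic, D2) → no; 3× C (D1) → no; 1× C (D2) → no; 1× N (charge +1, D3) → match; 1× O (charge -1, D1) → no; 1× O (D1) → no.
Summing the matching environments: 4 + 1 = 5 matching atoms.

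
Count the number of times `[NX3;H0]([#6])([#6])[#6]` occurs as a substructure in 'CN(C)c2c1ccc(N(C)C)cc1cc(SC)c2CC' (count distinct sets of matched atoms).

2

[NX3;H0]([#6])([#6])[#6] is the SMARTS for a tertiary amine: a trivalent nitrogen with no H, bonded to three carbons.
The molecule carries 2 separate instances of a dimethylamino group (-N(CH3)2) meeting every constraint; each maps to a distinct set of atoms, giving 2 matches.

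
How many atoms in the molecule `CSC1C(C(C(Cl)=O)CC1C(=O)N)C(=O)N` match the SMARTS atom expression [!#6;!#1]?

7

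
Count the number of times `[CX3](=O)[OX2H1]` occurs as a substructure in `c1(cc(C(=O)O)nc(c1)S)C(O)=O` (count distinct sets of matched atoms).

2

[CX3](=O)[OX2H1] is the SMARTS for a carboxylic acid: an sp2 carbon double-bonded to O and single-bonded to an -OH oxygen.
The molecule carries 2 separate instances of a carboxylic acid group (-C(=O)OH) meeting every constraint; each maps to a distinct set of atoms, giving 2 matches.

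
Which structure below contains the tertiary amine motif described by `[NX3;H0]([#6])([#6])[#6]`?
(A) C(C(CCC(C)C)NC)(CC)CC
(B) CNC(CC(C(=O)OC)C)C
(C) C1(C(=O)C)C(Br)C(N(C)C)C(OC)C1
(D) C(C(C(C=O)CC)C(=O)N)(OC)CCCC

[NX3;H0]([#6])([#6])[#6] describes a trivalent nitrogen with no H, bonded to three carbons (a tertiary amine).
(A) has an N-methylamino group (-NHCH3) but the nitrogen still has one H (H1), not H0.
(B) has an N-methylamino group (-NHCH3) but the nitrogen still has one H (H1), not H0.
(C) contains a dimethylamino group (-N(CH3)2), which satisfies every atom and bond constraint.
(D) has a primary amide (-C(=O)NH2) but the amide nitrogen has H2 and only one carbon neighbour.
So the answer is (C).

C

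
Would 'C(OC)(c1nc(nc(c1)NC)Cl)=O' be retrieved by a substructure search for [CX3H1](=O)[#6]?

The pattern [CX3H1](=O)[#6] describes an sp2 carbon with one H, double-bonded to O and single-bonded to carbon — an aldehyde.
The closest candidate here is a methyl-ester group (-C(=O)OCH3), but the carbonyl carbon has H0, not H1. No other fragment satisfies the full query, so there is no match.

No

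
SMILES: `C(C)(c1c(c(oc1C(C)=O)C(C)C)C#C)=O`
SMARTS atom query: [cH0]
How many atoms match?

4

The query [cH0] means: aromatic carbon with no attached hydrogen (substituted or ring-fusion).
Check the 16 heavy atoms by environment: 1× o (aromatic, H0) → no; 4× c (aromatic, H0) → match; 3× C (H0) → no; 2× O (H0) → no; 4× C (H3) → no; 2× C (H1) → no.
That gives 4 matching atoms.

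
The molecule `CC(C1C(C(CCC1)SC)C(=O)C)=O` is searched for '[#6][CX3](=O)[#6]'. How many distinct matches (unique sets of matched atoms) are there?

2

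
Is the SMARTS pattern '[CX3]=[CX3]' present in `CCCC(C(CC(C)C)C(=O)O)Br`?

No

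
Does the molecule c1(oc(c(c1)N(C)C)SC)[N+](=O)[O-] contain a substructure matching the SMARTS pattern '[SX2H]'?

The pattern [SX2H] describes an aliphatic sulfur with two connections, one being H — a thiol.
The closest candidate here is a methylthio ether (-SCH3), but the sulfur has H0 (bonded to two carbons), not H1. No other fragment satisfies the full query, so there is no match.

No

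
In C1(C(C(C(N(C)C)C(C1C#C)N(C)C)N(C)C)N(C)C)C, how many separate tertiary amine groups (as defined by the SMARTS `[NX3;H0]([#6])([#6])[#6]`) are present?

4

[NX3;H0]([#6])([#6])[#6] is the SMARTS for a tertiary amine: a trivalent nitrogen with no H, bonded to three carbons.
The molecule carries 4 separate instances of a dimethylamino group (-N(CH3)2) meeting every constraint; each maps to a distinct set of atoms, giving 4 matches.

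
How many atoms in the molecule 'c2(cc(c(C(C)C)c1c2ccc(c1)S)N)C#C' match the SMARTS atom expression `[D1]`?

5

Check the 17 heavy atoms by environment: 6× c (aromatic, D3) → no; 4× c (aromatic, D2) → no; 1× C (D3) → no; 3× C (D1) → match; 1× N (D1) → match; 1× C (D2) → no; 1× S (D1) → match.
Summing the matching environments: 3 + 1 + 1 = 5 matching atoms.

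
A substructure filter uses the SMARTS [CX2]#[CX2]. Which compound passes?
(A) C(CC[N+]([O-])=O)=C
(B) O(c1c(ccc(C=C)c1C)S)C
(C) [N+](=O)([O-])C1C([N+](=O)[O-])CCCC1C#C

[CX2]#[CX2] describes a carbon-carbon triple bond (an alkyne).
(A) has a vinyl group (-CH=CH2) but the C=C is a double bond; both carbons are CX3, not CX2.
(B) has a vinyl group (-CH=CH2) but the C=C is a double bond; both carbons are CX3, not CX2.
(C) contains an ethynyl group (-C#CH), which satisfies every atom and bond constraint.
So the answer is (C).

C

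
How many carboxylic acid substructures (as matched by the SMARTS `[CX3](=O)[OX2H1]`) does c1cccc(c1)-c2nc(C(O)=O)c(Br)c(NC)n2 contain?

[CX3](=O)[OX2H1] is the SMARTS for a carboxylic acid: an sp2 carbon double-bonded to O and single-bonded to an -OH oxygen.
Exactly one fragment in the molecule meets all constraints, giving 1 match.

1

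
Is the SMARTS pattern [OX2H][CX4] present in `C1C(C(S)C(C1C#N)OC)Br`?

The pattern [OX2H][CX4] describes a hydroxyl oxygen bound to an sp3 (X4) carbon — an aliphatic alcohol.
The closest candidate here is a methoxy ether (-OCH3), but the oxygen has H0 (ether), not H1. No other fragment satisfies the full query, so there is no match.

No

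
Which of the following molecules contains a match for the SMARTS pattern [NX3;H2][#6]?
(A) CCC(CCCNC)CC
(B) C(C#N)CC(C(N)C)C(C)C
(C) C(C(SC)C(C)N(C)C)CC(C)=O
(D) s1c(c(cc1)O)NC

[NX3;H2][#6] describes a trivalent nitrogen with two H attached to carbon (a primary amine).
(A) has an N-methylamino group (-NHCH3) but the nitrogen bears two carbons and only one H (H1), not H2.
(B) contains a primary amino group (-NH2), which satisfies every atom and bond constraint.
(C) has a dimethylamino group (-N(CH3)2) but the nitrogen has H0, not H2.
(D) has an N-methylamino group (-NHCH3) but the nitrogen bears two carbons and only one H (H1), not H2.
So the answer is (B).

B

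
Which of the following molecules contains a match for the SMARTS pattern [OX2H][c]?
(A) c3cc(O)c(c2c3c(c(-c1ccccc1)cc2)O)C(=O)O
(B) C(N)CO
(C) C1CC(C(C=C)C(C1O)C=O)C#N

A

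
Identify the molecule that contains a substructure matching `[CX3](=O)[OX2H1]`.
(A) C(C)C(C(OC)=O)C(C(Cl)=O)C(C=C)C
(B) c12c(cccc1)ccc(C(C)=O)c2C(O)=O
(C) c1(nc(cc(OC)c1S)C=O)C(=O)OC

B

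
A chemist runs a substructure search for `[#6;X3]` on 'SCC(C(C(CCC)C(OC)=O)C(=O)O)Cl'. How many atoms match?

2

The query [#6;X3] means: any carbon (aromatic or not) with three total connections.
Check the 16 heavy atoms by environment: 8× C (X4) → no; 1× Cl (X1) → no; 1× S (X2) → no; 2× C (X3) → match; 2× O (X1) → no; 2× O (X2) → no.
That gives 2 matching atoms.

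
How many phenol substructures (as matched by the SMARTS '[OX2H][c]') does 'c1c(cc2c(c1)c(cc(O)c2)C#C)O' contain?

2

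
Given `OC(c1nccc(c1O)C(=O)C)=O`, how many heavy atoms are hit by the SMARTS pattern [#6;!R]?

The query [#6;!R] means: carbon not in any ring.
Check the 13 heavy atoms by environment: 1× n (aromatic, in 6-ring) → no; 5× c (aromatic, in 6-ring) → no; 3× C (acyclic) → match; 4× O (acyclic) → no.
That gives 3 matching atoms.

3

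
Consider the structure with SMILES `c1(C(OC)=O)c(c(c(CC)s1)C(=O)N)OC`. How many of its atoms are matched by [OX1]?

2

The query [OX1] means: aliphatic oxygen with one total connection — typically a carbonyl =O or an oxide.
Check the 16 heavy atoms by environment: 1× s (aromatic, X2) → no; 4× c (aromatic, X3) → no; 2× C (X3) → no; 2× O (X1) → match; 2× O (X2) → no; 4× C (X4) → no; 1× N (X3) → no.
That gives 2 matching atoms.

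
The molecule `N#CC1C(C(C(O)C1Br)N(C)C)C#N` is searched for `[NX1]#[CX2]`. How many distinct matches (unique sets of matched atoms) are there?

[NX1]#[CX2] is the SMARTS for a nitrile: a nitrogen triple-bonded to a two-connected carbon.
The molecule carries 2 separate instances of a nitrile (-C#N) meeting every constraint; each maps to a distinct set of atoms, giving 2 matches.

2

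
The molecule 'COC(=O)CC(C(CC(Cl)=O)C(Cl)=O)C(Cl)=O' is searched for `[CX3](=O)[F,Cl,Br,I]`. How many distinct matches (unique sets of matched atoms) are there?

3

[CX3](=O)[F,Cl,Br,I] is the SMARTS for an acyl halide: a carbonyl carbon bonded to a halogen.
The molecule carries 3 separate instances of an acyl chloride (-C(=O)Cl) meeting every constraint; each maps to a distinct set of atoms, giving 3 matches.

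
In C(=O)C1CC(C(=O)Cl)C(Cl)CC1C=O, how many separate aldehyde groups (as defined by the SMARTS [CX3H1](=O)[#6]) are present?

2

[CX3H1](=O)[#6] is the SMARTS for an aldehyde: an sp2 carbon with one H, double-bonded to O and single-bonded to carbon.
The molecule carries 2 separate instances of an aldehyde (-CHO) meeting every constraint; each maps to a distinct set of atoms, giving 2 matches.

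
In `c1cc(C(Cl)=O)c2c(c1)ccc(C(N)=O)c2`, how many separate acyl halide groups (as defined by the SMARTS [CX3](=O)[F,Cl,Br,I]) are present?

1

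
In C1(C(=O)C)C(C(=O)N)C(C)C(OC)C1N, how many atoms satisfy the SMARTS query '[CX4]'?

8

Check the 15 heavy atoms by environment: 8× C (X4) → match; 2× N (X3) → no; 1× O (X2) → no; 2× C (X3) → no; 2× O (X1) → no.
That gives 8 matching atoms.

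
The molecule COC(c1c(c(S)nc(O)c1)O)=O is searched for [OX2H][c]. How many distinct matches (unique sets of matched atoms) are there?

2

[OX2H][c] is the SMARTS for a phenol: a hydroxyl oxygen attached to an aromatic carbon.
The molecule carries 2 separate instances of a hydroxyl group (-OH) meeting every constraint; each maps to a distinct set of atoms, giving 2 matches.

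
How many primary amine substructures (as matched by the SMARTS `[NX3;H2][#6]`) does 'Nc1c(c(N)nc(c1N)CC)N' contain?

4

[NX3;H2][#6] is the SMARTS for a primary amine: a trivalent nitrogen with two H attached to carbon.
The molecule carries 4 separate instances of a primary amino group (-NH2) meeting every constraint; each maps to a distinct set of atoms, giving 4 matches.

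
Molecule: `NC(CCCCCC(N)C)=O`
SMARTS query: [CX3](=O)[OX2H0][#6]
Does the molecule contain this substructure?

No

The pattern [CX3](=O)[OX2H0][#6] describes a carbonyl carbon bonded to an oxygen that is itself bonded to carbon (no H on that O) — an ester.
The closest candidate here is a primary amide (-C(=O)NH2), but the carbonyl is bonded to N, not to an O-C linkage. No other fragment satisfies the full query, so there is no match.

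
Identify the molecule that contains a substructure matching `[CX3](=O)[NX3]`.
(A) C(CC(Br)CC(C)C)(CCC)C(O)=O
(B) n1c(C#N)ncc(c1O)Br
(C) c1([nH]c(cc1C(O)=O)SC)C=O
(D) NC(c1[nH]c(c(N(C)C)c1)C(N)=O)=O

[CX3](=O)[NX3] describes a carbonyl carbon bonded to a trivalent nitrogen (an amide).
(A) has a carboxylic acid group (-C(=O)OH) but the carbonyl is bonded to O, not to an NX3 nitrogen.
(B) has a nitrile (-C#N) but the nitrile N is NX1 (triple-bonded), not NX3.
(C) has a carboxylic acid group (-C(=O)OH) but the carbonyl is bonded to O, not to an NX3 nitrogen.
(D) contains a primary amide (-C(=O)NH2), which satisfies every atom and bond constraint.
So the answer is (D).

D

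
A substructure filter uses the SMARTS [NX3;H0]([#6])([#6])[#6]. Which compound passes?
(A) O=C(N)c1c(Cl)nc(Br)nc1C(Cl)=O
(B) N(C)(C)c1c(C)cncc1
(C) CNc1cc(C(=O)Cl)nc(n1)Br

B

[NX3;H0]([#6])([#6])[#6] describes a trivalent nitrogen with no H, bonded to three carbons (a tertiary amine).
(A) has a primary amide (-C(=O)NH2) but the amide nitrogen has H2 and only one carbon neighbour.
(B) contains a dimethylamino group (-N(CH3)2), which satisfies every atom and bond constraint.
(C) has an N-methylamino group (-NHCH3) but the nitrogen still has one H (H1), not H0.
So the answer is (B).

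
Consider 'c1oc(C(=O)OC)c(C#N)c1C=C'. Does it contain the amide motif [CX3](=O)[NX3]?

No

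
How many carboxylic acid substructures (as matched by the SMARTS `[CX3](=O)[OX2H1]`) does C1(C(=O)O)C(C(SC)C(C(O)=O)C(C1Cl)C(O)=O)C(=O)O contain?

4

[CX3](=O)[OX2H1] is the SMARTS for a carboxylic acid: an sp2 carbon double-bonded to O and single-bonded to an -OH oxygen.
The molecule carries 4 separate instances of a carboxylic acid group (-C(=O)OH) meeting every constraint; each maps to a distinct set of atoms, giving 4 matches.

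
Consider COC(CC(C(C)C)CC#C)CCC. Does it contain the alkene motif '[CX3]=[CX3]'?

No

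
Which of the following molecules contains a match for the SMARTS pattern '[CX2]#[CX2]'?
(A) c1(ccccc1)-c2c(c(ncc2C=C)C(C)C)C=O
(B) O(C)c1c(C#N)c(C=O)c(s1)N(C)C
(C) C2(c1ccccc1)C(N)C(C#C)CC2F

C

[CX2]#[CX2] describes a carbon-carbon triple bond (an alkyne).
(A) has a vinyl group (-CH=CH2) but the C=C is a double bond; both carbons are CX3, not CX2.
(B) has a nitrile (-C#N) but the triple bond is C#N, not C#C.
(C) contains an ethynyl group (-C#CH), which satisfies every atom and bond constraint.
So the answer is (C).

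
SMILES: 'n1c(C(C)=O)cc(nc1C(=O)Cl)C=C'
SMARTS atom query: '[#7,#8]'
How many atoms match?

Check the 14 heavy atoms by environment: 2× n (aromatic) → match; 4× c (aromatic) → no; 5× C → no; 2× O → match; 1× Cl → no.
Summing the matching environments: 2 + 2 = 4 matching atoms.

4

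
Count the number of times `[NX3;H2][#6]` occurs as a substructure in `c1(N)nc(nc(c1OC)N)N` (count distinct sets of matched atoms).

[NX3;H2][#6] is the SMARTS for a primary amine: a trivalent nitrogen with two H attached to carbon.
The molecule carries 3 separate instances of a primary amino group (-NH2) meeting every constraint; each maps to a distinct set of atoms, giving 3 matches.

3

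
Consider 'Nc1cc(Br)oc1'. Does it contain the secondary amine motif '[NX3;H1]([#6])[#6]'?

The pattern [NX3;H1]([#6])[#6] describes a trivalent nitrogen with one H, bonded to two carbons — a secondary amine.
The closest candidate here is a primary amino group (-NH2), but the nitrogen has H2 and only one carbon neighbour. No other fragment satisfies the full query, so there is no match.

No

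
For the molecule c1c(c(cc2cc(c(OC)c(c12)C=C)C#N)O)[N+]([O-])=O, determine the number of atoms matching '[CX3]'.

2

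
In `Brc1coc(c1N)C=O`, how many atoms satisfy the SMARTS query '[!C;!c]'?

4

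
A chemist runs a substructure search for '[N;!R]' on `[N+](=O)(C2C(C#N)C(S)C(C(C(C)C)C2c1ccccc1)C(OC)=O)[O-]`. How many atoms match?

2

The query [N;!R] means: aliphatic nitrogen not in a ring.
Check the 25 heavy atoms by environment: 6× C (in 6-ring) → no; 1× N (charge +1, acyclic) → match; 1× O (charge -1, acyclic) → no; 3× O (acyclic) → no; 6× c (aromatic, in 6-ring) → no; 1× S (acyclic) → no; 6× C (acyclic) → no; 1× N (acyclic) → match.
Summing the matching environments: 1 + 1 = 2 matching atoms.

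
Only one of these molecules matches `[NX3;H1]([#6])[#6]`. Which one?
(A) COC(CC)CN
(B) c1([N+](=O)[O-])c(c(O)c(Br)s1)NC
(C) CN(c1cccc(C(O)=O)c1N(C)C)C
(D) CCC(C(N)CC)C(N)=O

B

[NX3;H1]([#6])[#6] describes a trivalent nitrogen with one H, bonded to two carbons (a secondary amine).
(A) has a primary amino group (-NH2) but the nitrogen has H2 and only one carbon neighbour.
(B) contains an N-methylamino group (-NHCH3), which satisfies every atom and bond constraint.
(C) has a dimethylamino group (-N(CH3)2) but the nitrogen has H0, not H1.
(D) has a primary amino group (-NH2) but the nitrogen has H2 and only one carbon neighbour.
So the answer is (B).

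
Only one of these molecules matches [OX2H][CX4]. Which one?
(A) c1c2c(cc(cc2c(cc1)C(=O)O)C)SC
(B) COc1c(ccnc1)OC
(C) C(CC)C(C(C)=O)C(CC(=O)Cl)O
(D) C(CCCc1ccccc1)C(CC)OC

[OX2H][CX4] describes a hydroxyl oxygen bound to an sp3 (X4) carbon (an aliphatic alcohol).
(A) has a carboxylic acid group (-C(=O)OH) but the -OH is on a CX3 carbonyl carbon, not a CX4 carbon.
(B) has a methoxy ether (-OCH3) but the oxygen has H0 (ether), not H1.
(C) contains a hydroxyl group (-OH), which satisfies every atom and bond constraint.
(D) has a methoxy ether (-OCH3) but the oxygen has H0 (ether), not H1.
So the answer is (C).

C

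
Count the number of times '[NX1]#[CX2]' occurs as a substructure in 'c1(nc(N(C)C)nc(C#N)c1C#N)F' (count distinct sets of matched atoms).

[NX1]#[CX2] is the SMARTS for a nitrile: a nitrogen triple-bonded to a two-connected carbon.
The molecule carries 2 separate instances of a nitrile (-C#N) meeting every constraint; each maps to a distinct set of atoms, giving 2 matches.

2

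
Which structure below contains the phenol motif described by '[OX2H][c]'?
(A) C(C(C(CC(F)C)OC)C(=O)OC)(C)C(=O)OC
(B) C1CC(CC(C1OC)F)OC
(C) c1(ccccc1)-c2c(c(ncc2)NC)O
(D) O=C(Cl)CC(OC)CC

C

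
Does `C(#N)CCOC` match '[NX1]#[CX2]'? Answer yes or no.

Yes

The pattern [NX1]#[CX2] describes a nitrogen triple-bonded to a two-connected carbon — a nitrile.
The molecule carries a nitrile (-C#N), whose atoms satisfy every constraint of the query, so the pattern matches.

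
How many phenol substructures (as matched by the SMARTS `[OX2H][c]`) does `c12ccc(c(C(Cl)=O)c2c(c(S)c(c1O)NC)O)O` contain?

3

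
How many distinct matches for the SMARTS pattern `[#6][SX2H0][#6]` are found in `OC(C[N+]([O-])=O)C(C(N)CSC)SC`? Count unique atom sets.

[#6][SX2H0][#6] is the SMARTS for a thioether: an aliphatic sulfur bridging two carbons with no H on the sulfur.
The molecule carries 2 separate instances of a methylthio ether (-SCH3) meeting every constraint; each maps to a distinct set of atoms, giving 2 matches.

2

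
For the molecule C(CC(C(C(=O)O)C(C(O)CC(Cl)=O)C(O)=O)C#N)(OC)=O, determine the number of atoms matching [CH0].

5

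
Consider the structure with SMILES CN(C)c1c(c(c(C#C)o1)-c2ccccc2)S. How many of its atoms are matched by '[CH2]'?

0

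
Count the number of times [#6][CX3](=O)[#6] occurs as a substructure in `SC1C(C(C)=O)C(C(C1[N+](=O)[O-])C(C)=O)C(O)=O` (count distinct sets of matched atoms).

2

[#6][CX3](=O)[#6] is the SMARTS for a ketone: a carbonyl carbon (no H) flanked by two carbons.
The molecule carries 2 separate instances of an acetyl/ketone group (-C(=O)CH3) meeting every constraint; each maps to a distinct set of atoms, giving 2 matches.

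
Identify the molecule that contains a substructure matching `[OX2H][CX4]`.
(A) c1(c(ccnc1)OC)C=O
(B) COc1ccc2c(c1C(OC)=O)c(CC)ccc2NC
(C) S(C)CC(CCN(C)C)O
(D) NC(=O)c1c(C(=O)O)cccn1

[OX2H][CX4] describes a hydroxyl oxygen bound to an sp3 (X4) carbon (an aliphatic alcohol).
(A) has a methoxy ether (-OCH3) but the oxygen has H0 (ether), not H1.
(B) has a methoxy ether (-OCH3) but the oxygen has H0 (ether), not H1.
(C) contains a hydroxyl group (-OH), which satisfies every atom and bond constraint.
(D) has a carboxylic acid group (-C(=O)OH) but the -OH is on a CX3 carbonyl carbon, not a CX4 carbon.
So the answer is (C).

C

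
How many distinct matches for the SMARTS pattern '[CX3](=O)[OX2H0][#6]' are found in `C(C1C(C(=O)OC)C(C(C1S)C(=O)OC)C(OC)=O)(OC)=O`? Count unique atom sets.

4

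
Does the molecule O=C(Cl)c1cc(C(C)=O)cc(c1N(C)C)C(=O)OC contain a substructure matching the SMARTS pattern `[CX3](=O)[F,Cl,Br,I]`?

Yes

The pattern [CX3](=O)[F,Cl,Br,I] describes a carbonyl carbon bonded to a halogen — an acyl halide.
The molecule carries an acyl chloride (-C(=O)Cl), whose atoms satisfy every constraint of the query, so the pattern matches.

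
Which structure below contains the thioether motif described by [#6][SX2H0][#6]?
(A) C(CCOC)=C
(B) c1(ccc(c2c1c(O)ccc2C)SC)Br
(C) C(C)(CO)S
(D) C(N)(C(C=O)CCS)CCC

[#6][SX2H0][#6] describes an aliphatic sulfur bridging two carbons with no H on the sulfur (a thioether).
(A) has a methoxy ether (-OCH3) but the bridging atom is O, not S.
(B) contains a methylthio ether (-SCH3), which satisfies every atom and bond constraint.
(C) has a thiol (-SH) but the sulfur has H1, not H0 bridging two carbons.
(D) has a thiol (-SH) but the sulfur has H1, not H0 bridging two carbons.
So the answer is (B).

B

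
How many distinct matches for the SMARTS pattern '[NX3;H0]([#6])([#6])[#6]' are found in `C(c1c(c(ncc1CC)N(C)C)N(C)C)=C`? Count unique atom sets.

2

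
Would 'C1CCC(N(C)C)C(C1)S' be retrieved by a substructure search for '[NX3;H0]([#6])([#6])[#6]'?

Yes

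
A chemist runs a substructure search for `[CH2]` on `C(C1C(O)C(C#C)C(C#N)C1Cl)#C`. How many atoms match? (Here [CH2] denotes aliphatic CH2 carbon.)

0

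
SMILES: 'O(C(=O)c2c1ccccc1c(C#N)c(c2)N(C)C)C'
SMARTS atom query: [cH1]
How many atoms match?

5

The query [cH1] means: aromatic carbon bearing exactly one hydrogen.
Check the 19 heavy atoms by environment: 5× c (aromatic, H0) → no; 5× c (aromatic, H1) → match; 2× C (H0) → no; 2× O (H0) → no; 3× C (H3) → no; 2× N (H0) → no.
That gives 5 matching atoms.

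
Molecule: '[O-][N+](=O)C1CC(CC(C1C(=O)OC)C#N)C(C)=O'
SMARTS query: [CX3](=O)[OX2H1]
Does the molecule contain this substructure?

No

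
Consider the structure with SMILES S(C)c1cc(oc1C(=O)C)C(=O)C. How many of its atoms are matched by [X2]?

2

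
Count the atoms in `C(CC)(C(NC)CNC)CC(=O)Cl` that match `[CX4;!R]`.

8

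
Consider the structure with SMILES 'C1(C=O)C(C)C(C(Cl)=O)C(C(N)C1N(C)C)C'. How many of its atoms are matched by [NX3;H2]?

The query [NX3;H2] means: aliphatic N with 3 total connections, two of them H — an -NH2 nitrogen (amine or amide).
Check the 17 heavy atoms by environment: 6× C (H1, X4) → no; 1× C (H0, X3) → no; 2× O (H0, X1) → no; 1× Cl (H0, X1) → no; 1× N (H0, X3) → no; 4× C (H3, X4) → no; 1× C (H1, X3) → no; 1× N (H2, X3) → match.
That gives 1 matching atom.

1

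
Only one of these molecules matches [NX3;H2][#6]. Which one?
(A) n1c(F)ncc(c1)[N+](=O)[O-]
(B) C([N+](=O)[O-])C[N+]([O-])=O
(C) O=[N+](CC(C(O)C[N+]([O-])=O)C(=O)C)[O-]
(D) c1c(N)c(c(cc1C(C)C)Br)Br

D

[NX3;H2][#6] describes a trivalent nitrogen with two H attached to carbon (a primary amine).
(A) has a nitro group (-[N+](=O)[O-]) but the nitrogen is [N+] with no H, not NX3H2.
(B) has a nitro group (-[N+](=O)[O-]) but the nitrogen is [N+] with no H, not NX3H2.
(C) has a nitro group (-[N+](=O)[O-]) but the nitrogen is [N+] with no H, not NX3H2.
(D) contains a primary amino group (-NH2), which satisfies every atom and bond constraint.
So the answer is (D).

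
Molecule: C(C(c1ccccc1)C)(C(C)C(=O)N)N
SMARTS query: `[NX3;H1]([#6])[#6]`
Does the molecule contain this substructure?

The pattern [NX3;H1]([#6])[#6] describes a trivalent nitrogen with one H, bonded to two carbons — a secondary amine.
The closest candidate here is a primary amide (-C(=O)NH2), but the -C(=O)NH2 nitrogen has H2, not H1. No other fragment satisfies the full query, so there is no match.

No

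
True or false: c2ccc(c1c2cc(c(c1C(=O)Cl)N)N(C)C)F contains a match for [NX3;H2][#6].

The pattern [NX3;H2][#6] describes a trivalent nitrogen with two H attached to carbon — a primary amine.
The molecule carries a primary amino group (-NH2), whose atoms satisfy every constraint of the query, so the pattern matches.

True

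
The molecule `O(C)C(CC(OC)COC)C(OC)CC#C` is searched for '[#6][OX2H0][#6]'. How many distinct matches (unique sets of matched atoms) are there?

[#6][OX2H0][#6] is the SMARTS for an ether: an aliphatic oxygen bridging two carbons with no H on the oxygen.
The molecule carries 4 separate instances of a methoxy ether (-OCH3) meeting every constraint; each maps to a distinct set of atoms, giving 4 matches.

4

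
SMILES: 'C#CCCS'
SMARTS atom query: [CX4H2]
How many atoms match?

2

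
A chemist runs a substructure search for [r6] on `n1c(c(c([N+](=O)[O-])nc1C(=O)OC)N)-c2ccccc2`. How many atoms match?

12

Check the 20 heavy atoms by environment: 2× n (aromatic, in 6-ring) → match; 10× c (aromatic, in 6-ring) → match; 2× C (acyclic) → no; 3× O (acyclic) → no; 1× N (acyclic) → no; 1× N (charge +1, acyclic) → no; 1× O (charge -1, acyclic) → no.
Summing the matching environments: 2 + 10 = 12 matching atoms.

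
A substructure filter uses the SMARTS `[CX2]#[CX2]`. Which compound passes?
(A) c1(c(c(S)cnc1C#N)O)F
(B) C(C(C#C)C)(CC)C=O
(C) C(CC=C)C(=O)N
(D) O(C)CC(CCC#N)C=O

B

[CX2]#[CX2] describes a carbon-carbon triple bond (an alkyne).
(A) has a nitrile (-C#N) but the triple bond is C#N, not C#C.
(B) contains an ethynyl group (-C#CH), which satisfies every atom and bond constraint.
(C) has a vinyl group (-CH=CH2) but the C=C is a double bond; both carbons are CX3, not CX2.
(D) has a nitrile (-C#N) but the triple bond is C#N, not C#C.
So the answer is (B).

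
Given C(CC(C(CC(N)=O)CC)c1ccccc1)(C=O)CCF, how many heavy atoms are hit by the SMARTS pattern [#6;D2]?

11

The query [#6;D2] means: any carbon bonded to exactly two heavy atoms.
Check the 21 heavy atoms by environment: 6× C (D2) → match; 4× C (D3) → no; 2× O (D1) → no; 1× N (D1) → no; 1× c (aromatic, D3) → no; 5× c (aromatic, D2) → match; 1× F (D1) → no; 1× C (D1) → no.
Summing the matching environments: 6 + 5 = 11 matching atoms.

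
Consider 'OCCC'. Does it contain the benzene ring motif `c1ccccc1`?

No

The pattern c1ccccc1 describes six aromatic carbons in a ring — a benzene ring.
The closest candidate here is a methyl group (-CH3), but no six-membered all-carbon aromatic ring is present. No other fragment satisfies the full query, so there is no match.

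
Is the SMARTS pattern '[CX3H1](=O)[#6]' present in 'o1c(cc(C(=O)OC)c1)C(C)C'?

No

The pattern [CX3H1](=O)[#6] describes an sp2 carbon with one H, double-bonded to O and single-bonded to carbon — an aldehyde.
The closest candidate here is a methyl-ester group (-C(=O)OCH3), but the carbonyl carbon has H0, not H1. No other fragment satisfies the full query, so there is no match.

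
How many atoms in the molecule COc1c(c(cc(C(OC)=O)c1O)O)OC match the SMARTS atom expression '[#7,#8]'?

6

The query [#7,#8] means: nitrogen or oxygen (comma = OR).
Check the 16 heavy atoms by environment: 6× c (aromatic) → no; 6× O → match; 4× C → no.
That gives 6 matching atoms.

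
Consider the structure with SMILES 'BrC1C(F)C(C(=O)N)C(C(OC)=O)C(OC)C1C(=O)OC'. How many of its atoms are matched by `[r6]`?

6

Check the 21 heavy atoms by environment: 6× C (in 6-ring) → match; 1× F (acyclic) → no; 6× C (acyclic) → no; 6× O (acyclic) → no; 1× N (acyclic) → no; 1× Br (acyclic) → no.
That gives 6 matching atoms.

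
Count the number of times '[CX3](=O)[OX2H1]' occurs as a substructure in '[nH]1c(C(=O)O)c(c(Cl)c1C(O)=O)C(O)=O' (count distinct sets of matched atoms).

3

[CX3](=O)[OX2H1] is the SMARTS for a carboxylic acid: an sp2 carbon double-bonded to O and single-bonded to an -OH oxygen.
The molecule carries 3 separate instances of a carboxylic acid group (-C(=O)OH) meeting every constraint; each maps to a distinct set of atoms, giving 3 matches.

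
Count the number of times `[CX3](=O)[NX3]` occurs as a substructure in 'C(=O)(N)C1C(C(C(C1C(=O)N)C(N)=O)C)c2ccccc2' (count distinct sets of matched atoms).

3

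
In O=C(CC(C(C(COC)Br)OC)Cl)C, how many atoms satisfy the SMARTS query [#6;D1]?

3

Check the 14 heavy atoms by environment: 2× C (D2) → no; 4× C (D3) → no; 1× O (D1) → no; 3× C (D1) → match; 1× Cl (D1) → no; 2× O (D2) → no; 1× Br (D1) → no.
That gives 3 matching atoms.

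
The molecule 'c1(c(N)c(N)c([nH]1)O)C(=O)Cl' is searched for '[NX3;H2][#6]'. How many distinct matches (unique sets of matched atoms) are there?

[NX3;H2][#6] is the SMARTS for a primary amine: a trivalent nitrogen with two H attached to carbon.
The molecule carries 2 separate instances of a primary amino group (-NH2) meeting every constraint; each maps to a distinct set of atoms, giving 2 matches.

2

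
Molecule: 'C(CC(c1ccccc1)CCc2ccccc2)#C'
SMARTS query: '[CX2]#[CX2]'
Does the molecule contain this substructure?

Yes

The pattern [CX2]#[CX2] describes a carbon-carbon triple bond — an alkyne.
The molecule carries an ethynyl group (-C#CH), whose atoms satisfy every constraint of the query, so the pattern matches.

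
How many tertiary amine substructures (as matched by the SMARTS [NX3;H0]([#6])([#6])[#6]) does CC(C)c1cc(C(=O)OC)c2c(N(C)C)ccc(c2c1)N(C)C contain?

[NX3;H0]([#6])([#6])[#6] is the SMARTS for a tertiary amine: a trivalent nitrogen with no H, bonded to three carbons.
The molecule carries 2 separate instances of a dimethylamino group (-N(CH3)2) meeting every constraint; each maps to a distinct set of atoms, giving 2 matches.

2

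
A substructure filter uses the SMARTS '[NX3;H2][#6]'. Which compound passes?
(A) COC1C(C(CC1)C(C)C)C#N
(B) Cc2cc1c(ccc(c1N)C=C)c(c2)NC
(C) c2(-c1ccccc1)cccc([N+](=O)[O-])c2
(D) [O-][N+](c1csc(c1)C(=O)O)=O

B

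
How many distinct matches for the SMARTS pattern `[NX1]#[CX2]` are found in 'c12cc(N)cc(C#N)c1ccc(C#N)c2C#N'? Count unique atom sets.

3

[NX1]#[CX2] is the SMARTS for a nitrile: a nitrogen triple-bonded to a two-connected carbon.
The molecule carries 3 separate instances of a nitrile (-C#N) meeting every constraint; each maps to a distinct set of atoms, giving 3 matches.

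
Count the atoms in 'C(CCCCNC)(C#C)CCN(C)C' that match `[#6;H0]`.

1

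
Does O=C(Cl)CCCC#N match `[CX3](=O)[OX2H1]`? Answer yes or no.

No

The pattern [CX3](=O)[OX2H1] describes an sp2 carbon double-bonded to O and single-bonded to an -OH oxygen — a carboxylic acid.
The closest candidate here is an acyl chloride (-C(=O)Cl), but the carbonyl is bonded to Cl, not to an -OH oxygen. No other fragment satisfies the full query, so there is no match.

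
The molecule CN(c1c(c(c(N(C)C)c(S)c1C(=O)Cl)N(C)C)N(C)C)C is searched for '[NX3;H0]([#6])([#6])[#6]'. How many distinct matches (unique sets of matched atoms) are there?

4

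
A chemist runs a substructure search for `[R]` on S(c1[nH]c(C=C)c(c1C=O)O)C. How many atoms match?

5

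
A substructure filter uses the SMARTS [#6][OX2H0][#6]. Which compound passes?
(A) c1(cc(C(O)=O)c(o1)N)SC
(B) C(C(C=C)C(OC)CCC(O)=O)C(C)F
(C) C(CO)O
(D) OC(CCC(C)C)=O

B

[#6][OX2H0][#6] describes an aliphatic oxygen bridging two carbons with no H on the oxygen (an ether).
(A) has a carboxylic acid group (-C(=O)OH) but the -OH oxygen has H1; the =O is OX1, not OX2.
(B) contains a methoxy ether (-OCH3), which satisfies every atom and bond constraint.
(C) has a hydroxyl group (-OH) but the oxygen has H1, not H0 bridging two carbons.
(D) has a carboxylic acid group (-C(=O)OH) but the -OH oxygen has H1; the =O is OX1, not OX2.
So the answer is (B).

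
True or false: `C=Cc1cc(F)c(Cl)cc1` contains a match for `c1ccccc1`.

True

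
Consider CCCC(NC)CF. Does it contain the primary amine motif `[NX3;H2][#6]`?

The pattern [NX3;H2][#6] describes a trivalent nitrogen with two H attached to carbon — a primary amine.
The closest candidate here is an N-methylamino group (-NHCH3), but the nitrogen bears two carbons and only one H (H1), not H2. No other fragment satisfies the full query, so there is no match.

No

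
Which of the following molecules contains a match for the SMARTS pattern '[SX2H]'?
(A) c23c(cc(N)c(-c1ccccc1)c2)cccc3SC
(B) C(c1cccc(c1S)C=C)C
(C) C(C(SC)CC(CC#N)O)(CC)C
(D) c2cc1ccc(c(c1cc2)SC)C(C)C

B

[SX2H] describes an aliphatic sulfur with two connections, one being H (a thiol).
(A) has a methylthio ether (-SCH3) but the sulfur has H0 (bonded to two carbons), not H1.
(B) contains a thiol (-SH), which satisfies every atom and bond constraint.
(C) has a methylthio ether (-SCH3) but the sulfur has H0 (bonded to two carbons), not H1.
(D) has a methylthio ether (-SCH3) but the sulfur has H0 (bonded to two carbons), not H1.
So the answer is (B).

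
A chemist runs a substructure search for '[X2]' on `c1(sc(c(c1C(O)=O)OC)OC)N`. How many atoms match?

4

Check the 13 heavy atoms by environment: 1× s (aromatic, X2) → match; 4× c (aromatic, X3) → no; 3× O (X2) → match; 2× C (X4) → no; 1× N (X3) → no; 1× C (X3) → no; 1× O (X1) → no.
Summing the matching environments: 1 + 3 = 4 matching atoms.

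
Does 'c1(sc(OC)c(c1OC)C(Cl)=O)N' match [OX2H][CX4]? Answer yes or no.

No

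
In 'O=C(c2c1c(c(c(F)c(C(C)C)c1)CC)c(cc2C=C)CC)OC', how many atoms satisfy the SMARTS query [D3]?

10

The query [D3] means: atom with exactly three heavy-atom neighbours.
Check the 24 heavy atoms by environment: 8× c (aromatic, D3) → match; 2× c (aromatic, D2) → no; 2× C (D3) → match; 6× C (D1) → no; 1× O (D1) → no; 1× O (D2) → no; 1× F (D1) → no; 3× C (D2) → no.
Summing the matching environments: 8 + 2 = 10 matching atoms.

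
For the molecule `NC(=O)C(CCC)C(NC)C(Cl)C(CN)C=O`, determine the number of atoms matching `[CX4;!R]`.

9

Check the 17 heavy atoms by environment: 9× C (X4, acyclic) → match; 3× N (X3, acyclic) → no; 2× C (X3, acyclic) → no; 2× O (X1, acyclic) → no; 1× Cl (X1, acyclic) → no.
That gives 9 matching atoms.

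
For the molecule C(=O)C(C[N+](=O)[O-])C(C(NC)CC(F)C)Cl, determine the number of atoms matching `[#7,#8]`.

Check the 16 heavy atoms by environment: 9× C → no; 1× N (charge +1) → match; 1× O (charge -1) → match; 2× O → match; 1× Cl → no; 1× N → match; 1× F → no.
Summing the matching environments: 1 + 1 + 2 + 1 = 5 matching atoms.

5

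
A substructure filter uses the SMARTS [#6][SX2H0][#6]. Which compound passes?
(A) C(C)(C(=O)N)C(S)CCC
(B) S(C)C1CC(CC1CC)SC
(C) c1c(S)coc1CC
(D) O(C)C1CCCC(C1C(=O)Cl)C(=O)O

B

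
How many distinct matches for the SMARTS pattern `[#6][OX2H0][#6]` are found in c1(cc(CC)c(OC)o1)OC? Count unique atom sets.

2

[#6][OX2H0][#6] is the SMARTS for an ether: an aliphatic oxygen bridging two carbons with no H on the oxygen.
The molecule carries 2 separate instances of a methoxy ether (-OCH3) meeting every constraint; each maps to a distinct set of atoms, giving 2 matches.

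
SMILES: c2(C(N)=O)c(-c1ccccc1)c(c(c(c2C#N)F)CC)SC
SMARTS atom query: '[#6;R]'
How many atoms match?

Check the 22 heavy atoms by environment: 12× c (aromatic, in 6-ring) → match; 5× C (acyclic) → no; 2× N (acyclic) → no; 1× S (acyclic) → no; 1× O (acyclic) → no; 1× F (acyclic) → no.
That gives 12 matching atoms.

12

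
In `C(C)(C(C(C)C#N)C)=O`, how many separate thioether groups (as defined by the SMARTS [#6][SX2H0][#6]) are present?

0

[#6][SX2H0][#6] is the SMARTS for a thioether: an aliphatic sulfur bridging two carbons with no H on the sulfur.
No fragment in the molecule satisfies every constraint, giving 0 matches.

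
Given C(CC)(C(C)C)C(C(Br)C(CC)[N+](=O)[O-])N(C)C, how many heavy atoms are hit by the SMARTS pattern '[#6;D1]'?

The query [#6;D1] means: carbon bonded to exactly one heavy atom.
Check the 18 heavy atoms by environment: 6× C (D1) → match; 2× C (D2) → no; 5× C (D3) → no; 1× N (charge +1, D3) → no; 1× O (charge -1, D1) → no; 1× O (D1) → no; 1× Br (D1) → no; 1× N (D3) → no.
That gives 6 matching atoms.

6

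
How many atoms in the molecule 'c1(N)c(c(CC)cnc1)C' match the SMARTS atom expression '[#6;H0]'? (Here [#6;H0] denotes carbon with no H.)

3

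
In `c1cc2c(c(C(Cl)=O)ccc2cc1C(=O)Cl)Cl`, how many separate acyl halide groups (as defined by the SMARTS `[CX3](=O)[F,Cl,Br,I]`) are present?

2

[CX3](=O)[F,Cl,Br,I] is the SMARTS for an acyl halide: a carbonyl carbon bonded to a halogen.
The molecule carries 2 separate instances of an acyl chloride (-C(=O)Cl) meeting every constraint; each maps to a distinct set of atoms, giving 2 matches.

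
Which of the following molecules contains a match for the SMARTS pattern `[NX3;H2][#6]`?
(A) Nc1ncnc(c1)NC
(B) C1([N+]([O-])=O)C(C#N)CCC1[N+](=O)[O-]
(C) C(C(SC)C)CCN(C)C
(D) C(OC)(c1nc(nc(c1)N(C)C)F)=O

A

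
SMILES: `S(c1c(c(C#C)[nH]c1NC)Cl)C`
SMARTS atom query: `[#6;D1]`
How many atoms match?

3

Check the 12 heavy atoms by environment: 1× n (aromatic, D2) → no; 4× c (aromatic, D3) → no; 1× S (D2) → no; 3× C (D1) → match; 1× N (D2) → no; 1× Cl (D1) → no; 1× C (D2) → no.
That gives 3 matching atoms.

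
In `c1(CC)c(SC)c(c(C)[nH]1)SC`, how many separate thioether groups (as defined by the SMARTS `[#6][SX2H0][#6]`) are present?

2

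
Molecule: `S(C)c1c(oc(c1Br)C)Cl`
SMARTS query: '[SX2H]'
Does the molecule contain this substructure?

No

The pattern [SX2H] describes an aliphatic sulfur with two connections, one being H — a thiol.
The closest candidate here is a methylthio ether (-SCH3), but the sulfur has H0 (bonded to two carbons), not H1. No other fragment satisfies the full query, so there is no match.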